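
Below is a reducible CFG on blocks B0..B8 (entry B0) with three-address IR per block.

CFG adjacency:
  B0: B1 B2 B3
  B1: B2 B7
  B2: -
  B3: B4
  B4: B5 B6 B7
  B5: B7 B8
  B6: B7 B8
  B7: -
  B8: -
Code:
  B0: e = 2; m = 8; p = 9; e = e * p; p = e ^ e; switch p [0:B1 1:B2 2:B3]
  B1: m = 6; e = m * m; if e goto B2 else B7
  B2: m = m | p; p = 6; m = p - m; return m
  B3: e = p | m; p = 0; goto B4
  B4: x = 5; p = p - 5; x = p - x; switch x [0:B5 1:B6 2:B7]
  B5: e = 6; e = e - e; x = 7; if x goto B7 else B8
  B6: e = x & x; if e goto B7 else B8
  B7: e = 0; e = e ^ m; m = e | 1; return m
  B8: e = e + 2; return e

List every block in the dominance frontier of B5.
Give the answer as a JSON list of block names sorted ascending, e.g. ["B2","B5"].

idom tree: B1←B0 B2←B0 B3←B0 B4←B3 B5←B4 B6←B4 B7←B0 B8←B4
Dom at joins:
  B2: preds {B0,B1}: {B0} ∩ {B0,B1} = {B0}; idom=B0
  B7: preds {B1,B4,B5,B6}: {B0,B1} ∩ {B0,B3,B4} ∩ {B0,B3,B4,B5} ∩ {B0,B3,B4,B6} = {B0}; idom=B0
  B8: preds {B5,B6}: {B0,B3,B4,B5} ∩ {B0,B3,B4,B6} = {B0,B3,B4}; idom=B4

DF walk-up:
  join B2 pred B0: · stop@B0
  join B2 pred B1: B1 stop@B0
  join B7 pred B1: B1 stop@B0
  join B7 pred B4: B4→B3 stop@B0
  join B7 pred B5: B5→B4→B3 stop@B0
  join B7 pred B6: B6→B4→B3 stop@B0
  join B8 pred B5: B5 stop@B4
  join B8 pred B6: B6 stop@B4
  B0 → ∅
  B1 → {B2,B7}
  B2 → ∅
  B3 → {B7}
  B4 → {B7}
  B5 → {B7,B8}
  B6 → {B7,B8}
  B7 → ∅
  B8 → ∅

DF(B5) = ["B7", "B8"]

Answer: ["B7", "B8"]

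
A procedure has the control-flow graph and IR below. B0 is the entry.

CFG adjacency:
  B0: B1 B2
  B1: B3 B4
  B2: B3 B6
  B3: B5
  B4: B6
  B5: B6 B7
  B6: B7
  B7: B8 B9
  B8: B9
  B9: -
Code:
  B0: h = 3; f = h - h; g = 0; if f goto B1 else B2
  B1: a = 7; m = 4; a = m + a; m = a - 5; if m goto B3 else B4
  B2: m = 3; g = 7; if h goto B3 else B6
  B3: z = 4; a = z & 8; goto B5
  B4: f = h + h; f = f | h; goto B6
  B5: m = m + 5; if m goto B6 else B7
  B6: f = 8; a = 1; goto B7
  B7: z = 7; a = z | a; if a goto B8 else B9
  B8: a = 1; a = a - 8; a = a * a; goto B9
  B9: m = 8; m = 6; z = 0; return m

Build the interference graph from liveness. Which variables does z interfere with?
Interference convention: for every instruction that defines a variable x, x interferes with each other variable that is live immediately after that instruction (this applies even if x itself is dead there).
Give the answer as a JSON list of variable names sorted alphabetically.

Answer: ["a", "m"]

Derivation:
Per-block:
  B0: def={f,g,h} ue=∅
  B1: def={a,m} ue=∅
  B2: def={g,m} ue={h}
  B3: def={a,z} ue=∅
  B4: def={f} ue={h}
  B5: def={m} ue={m}
  B6: def={a,f} ue=∅
  B7: def={a,z} ue={a}
  B8: def={a} ue=∅
  B9: def={m,z} ue=∅

Liveness:
  live B0: ∅→{h}
  live B1: {h}→{h,m}
  live B2: {h}→{m}
  live B3: {m}→{a,m}
  live B4: {h}→∅
  live B5: {a,m}→{a}
  live B6: ∅→{a}
  live B7: {a}→∅
  live B8: ∅→∅
  live B9: ∅→∅

Conflict graph:
  a↔{h,m,z}
  f↔{g,h}
  g↔{f,h,m}
  h↔{a,f,g,m}
  m↔{a,g,h,z}
  z↔{a,m}

N(z) = ["a", "m"]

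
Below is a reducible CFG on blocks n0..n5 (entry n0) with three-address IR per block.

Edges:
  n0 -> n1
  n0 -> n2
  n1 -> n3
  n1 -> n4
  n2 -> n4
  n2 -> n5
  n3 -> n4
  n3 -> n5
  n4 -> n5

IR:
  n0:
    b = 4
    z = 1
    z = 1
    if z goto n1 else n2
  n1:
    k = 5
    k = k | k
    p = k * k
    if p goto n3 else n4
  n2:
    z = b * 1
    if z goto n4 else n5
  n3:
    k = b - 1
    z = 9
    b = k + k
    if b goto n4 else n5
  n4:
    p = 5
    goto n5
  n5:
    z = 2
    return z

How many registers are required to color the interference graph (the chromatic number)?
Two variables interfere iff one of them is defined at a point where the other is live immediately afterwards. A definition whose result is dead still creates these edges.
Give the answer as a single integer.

Block summaries:
  n0: def={b,z} ue=∅
  n1: def={k,p} ue=∅
  n2: def={z} ue={b}
  n3: def={b,k,z} ue={b}
  n4: def={p} ue=∅
  n5: def={z} ue=∅

Live sets:
  live n0: ∅→{b}
  live n1: {b}→{b}
  live n2: {b}→∅
  live n3: {b}→∅
  live n4: ∅→∅
  live n5: ∅→∅

Interference:
  b: {k,p,z}
  k: {b,z}
  p: {b}
  z: {b,k}

Chromatic number:
  lower bound: {b,k,z} mutually conflict ⇒ χ ≥ 3
  assign b→R0 k→R1 p→R1 z→R2 — no edge inside a register ⇒ χ ≤ 3
  χ = 3

Answer: 3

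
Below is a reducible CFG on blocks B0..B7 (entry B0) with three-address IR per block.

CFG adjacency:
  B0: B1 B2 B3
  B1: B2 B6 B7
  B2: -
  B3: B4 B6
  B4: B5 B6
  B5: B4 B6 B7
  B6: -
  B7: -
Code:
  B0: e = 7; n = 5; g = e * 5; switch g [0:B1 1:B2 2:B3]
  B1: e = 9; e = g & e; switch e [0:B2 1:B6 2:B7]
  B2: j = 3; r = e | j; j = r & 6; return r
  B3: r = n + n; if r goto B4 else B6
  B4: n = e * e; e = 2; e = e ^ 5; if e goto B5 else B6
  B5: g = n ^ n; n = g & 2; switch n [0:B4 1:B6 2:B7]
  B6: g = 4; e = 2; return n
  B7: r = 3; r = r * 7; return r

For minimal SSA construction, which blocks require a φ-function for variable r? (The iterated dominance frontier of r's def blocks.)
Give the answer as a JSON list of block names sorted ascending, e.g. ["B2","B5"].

Answer: ["B6", "B7"]

Analysis:
idom tree: B1←B0 B2←B0 B3←B0 B4←B3 B5←B4 B6←B0 B7←B0
Dom∩ at merges:
  B2: preds {B0,B1}: {B0} ∩ {B0,B1} = {B0}; idom=B0
  B4: preds {B3,B5}: {B0,B3} ∩ {B0,B3,B4,B5} = {B0,B3}; idom=B3
  B6: preds {B1,B3,B4,B5}: {B0,B1} ∩ {B0,B3} ∩ {B0,B3,B4} ∩ {B0,B3,B4,B5} = {B0}; idom=B0
  B7: preds {B1,B5}: {B0,B1} ∩ {B0,B3,B4,B5} = {B0}; idom=B0

DF derivation:
  B2←B0: walk · to B0
  B2←B1: walk B1 to B0
  B4←B3: walk · to B3
  B4←B5: walk B5→B4 to B3
  B6←B1: walk B1 to B0
  B6←B3: walk B3 to B0
  B6←B4: walk B4→B3 to B0
  B6←B5: walk B5→B4→B3 to B0
  B7←B1: walk B1 to B0
  B7←B5: walk B5→B4→B3 to B0
  B0 → ∅
  B1 → {B2,B6,B7}
  B2 → ∅
  B3 → {B6,B7}
  B4 → {B4,B6,B7}
  B5 → {B4,B6,B7}
  B6 → ∅
  B7 → ∅

φ for r: defs {B2,B3,B7}
  DF⁺ = {B6,B7}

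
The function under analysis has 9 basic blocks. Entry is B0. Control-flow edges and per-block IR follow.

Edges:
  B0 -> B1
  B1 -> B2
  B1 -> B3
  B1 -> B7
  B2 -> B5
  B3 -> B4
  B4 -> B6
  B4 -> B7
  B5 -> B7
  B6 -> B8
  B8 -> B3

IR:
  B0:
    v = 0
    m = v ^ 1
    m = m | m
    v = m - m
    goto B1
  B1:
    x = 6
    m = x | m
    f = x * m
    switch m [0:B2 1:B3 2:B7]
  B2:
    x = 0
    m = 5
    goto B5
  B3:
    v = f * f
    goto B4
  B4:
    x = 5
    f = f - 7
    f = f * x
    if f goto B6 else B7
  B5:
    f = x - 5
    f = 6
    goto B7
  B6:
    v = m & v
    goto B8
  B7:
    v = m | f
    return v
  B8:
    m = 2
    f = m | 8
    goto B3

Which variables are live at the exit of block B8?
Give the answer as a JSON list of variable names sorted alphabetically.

Per-block:
  B0: {m,v} / ∅
  B1: {f,m,x} / {m}
  B2: {m,x} / ∅
  B3: {v} / {f}
  B4: {f,x} / {f}
  B5: {f} / {x}
  B6: {v} / {m,v}
  B7: {v} / {f,m}
  B8: {f,m} / ∅

Liveness:
  live B0: ∅→{m}
  live B1: {m}→{f,m}
  live B2: ∅→{m,x}
  live B3: {f,m}→{f,m,v}
  live B4: {f,m,v}→{f,m,v}
  live B5: {m,x}→{f,m}
  live B6: {m,v}→∅
  live B7: {f,m}→∅
  live B8: ∅→{f,m}

live-out(B8) = ["f", "m"]

Answer: ["f", "m"]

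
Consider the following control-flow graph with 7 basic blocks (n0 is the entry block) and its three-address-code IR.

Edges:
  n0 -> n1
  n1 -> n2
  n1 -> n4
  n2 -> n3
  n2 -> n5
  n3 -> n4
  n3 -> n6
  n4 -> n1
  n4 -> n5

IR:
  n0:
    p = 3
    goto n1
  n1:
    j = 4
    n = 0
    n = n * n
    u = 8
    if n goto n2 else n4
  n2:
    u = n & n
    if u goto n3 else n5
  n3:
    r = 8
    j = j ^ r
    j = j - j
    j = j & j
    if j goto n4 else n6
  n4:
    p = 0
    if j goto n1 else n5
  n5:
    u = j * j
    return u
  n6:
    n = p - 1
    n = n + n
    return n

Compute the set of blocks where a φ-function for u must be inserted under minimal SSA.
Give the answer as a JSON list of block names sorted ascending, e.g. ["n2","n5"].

Answer: ["n1", "n4", "n5"]

Derivation:
idom tree: n1←n0 n2←n1 n3←n2 n4←n1 n5←n1 n6←n3
Join-block Dom:
  n1: preds {n0,n4}: {n0} ∩ {n0,n1,n4} = {n0}; idom=n0
  n4: preds {n1,n3}: {n0,n1} ∩ {n0,n1,n2,n3} = {n0,n1}; idom=n1
  n5: preds {n2,n4}: {n0,n1,n2} ∩ {n0,n1,n4} = {n0,n1}; idom=n1

Frontier:
  n1←n0: walk · to n0
  n1←n4: walk n4→n1 to n0
  n4←n1: walk · to n1
  n4←n3: walk n3→n2 to n1
  n5←n2: walk n2 to n1
  n5←n4: walk n4 to n1
  n0 → ∅
  n1 → {n1}
  n2 → {n4,n5}
  n3 → {n4}
  n4 → {n1,n5}
  n5 → ∅
  n6 → ∅

φ for u: defs {n1,n2,n5}
  DF⁺ = {n1,n4,n5}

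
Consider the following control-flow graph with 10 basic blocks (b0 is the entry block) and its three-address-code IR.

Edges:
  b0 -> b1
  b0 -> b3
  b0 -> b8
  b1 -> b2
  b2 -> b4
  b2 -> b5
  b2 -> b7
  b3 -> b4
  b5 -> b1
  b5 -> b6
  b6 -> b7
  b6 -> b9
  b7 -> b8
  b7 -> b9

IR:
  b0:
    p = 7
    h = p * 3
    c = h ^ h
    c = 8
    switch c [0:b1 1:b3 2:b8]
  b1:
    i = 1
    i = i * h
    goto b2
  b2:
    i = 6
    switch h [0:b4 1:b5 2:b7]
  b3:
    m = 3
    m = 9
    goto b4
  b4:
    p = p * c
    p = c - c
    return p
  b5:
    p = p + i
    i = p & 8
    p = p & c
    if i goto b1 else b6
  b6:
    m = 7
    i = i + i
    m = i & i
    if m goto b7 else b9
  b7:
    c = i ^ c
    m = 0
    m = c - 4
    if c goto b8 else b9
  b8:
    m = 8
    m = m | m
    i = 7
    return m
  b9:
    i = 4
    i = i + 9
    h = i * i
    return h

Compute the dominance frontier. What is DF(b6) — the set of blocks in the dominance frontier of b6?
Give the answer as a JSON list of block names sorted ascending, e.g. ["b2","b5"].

idom tree: b1←b0 b2←b1 b3←b0 b4←b0 b5←b2 b6←b5 b7←b2 b8←b0 b9←b2
Dom∩ at merges:
  b1: preds {b0,b5}: {b0} ∩ {b0,b1,b2,b5} = {b0}; idom=b0
  b4: preds {b2,b3}: {b0,b1,b2} ∩ {b0,b3} = {b0}; idom=b0
  b7: preds {b2,b6}: {b0,b1,b2} ∩ {b0,b1,b2,b5,b6} = {b0,b1,b2}; idom=b2
  b8: preds {b0,b7}: {b0} ∩ {b0,b1,b2,b7} = {b0}; idom=b0
  b9: preds {b6,b7}: {b0,b1,b2,b5,b6} ∩ {b0,b1,b2,b7} = {b0,b1,b2}; idom=b2

DF derivation:
  join b1 pred b0: · stop@b0
  join b1 pred b5: b5→b2→b1 stop@b0
  join b4 pred b2: b2→b1 stop@b0
  join b4 pred b3: b3 stop@b0
  join b7 pred b2: · stop@b2
  join b7 pred b6: b6→b5 stop@b2
  join b8 pred b0: · stop@b0
  join b8 pred b7: b7→b2→b1 stop@b0
  join b9 pred b6: b6→b5 stop@b2
  join b9 pred b7: b7 stop@b2
  DF(b0)=∅
  DF(b1)={b1,b4,b8}
  DF(b2)={b1,b4,b8}
  DF(b3)={b4}
  DF(b4)=∅
  DF(b5)={b1,b7,b9}
  DF(b6)={b7,b9}
  DF(b7)={b8,b9}
  DF(b8)=∅
  DF(b9)=∅

DF(b6) = ["b7", "b9"]

Answer: ["b7", "b9"]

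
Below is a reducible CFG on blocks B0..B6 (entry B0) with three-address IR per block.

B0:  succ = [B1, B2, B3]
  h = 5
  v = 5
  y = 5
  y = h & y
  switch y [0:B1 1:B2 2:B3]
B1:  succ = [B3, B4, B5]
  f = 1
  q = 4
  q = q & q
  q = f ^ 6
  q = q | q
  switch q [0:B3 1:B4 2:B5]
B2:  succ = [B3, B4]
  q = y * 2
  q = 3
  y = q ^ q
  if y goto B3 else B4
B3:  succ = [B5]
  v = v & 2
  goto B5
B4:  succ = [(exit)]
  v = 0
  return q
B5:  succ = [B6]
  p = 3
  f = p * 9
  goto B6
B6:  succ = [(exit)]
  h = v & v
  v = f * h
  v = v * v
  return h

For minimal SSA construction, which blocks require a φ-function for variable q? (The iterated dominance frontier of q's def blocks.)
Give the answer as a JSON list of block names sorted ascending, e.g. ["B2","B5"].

idom tree: B1←B0 B2←B0 B3←B0 B4←B0 B5←B0 B6←B5
Join-block Dom:
  B3: preds {B0,B1,B2}: {B0} ∩ {B0,B1} ∩ {B0,B2} = {B0}; idom=B0
  B4: preds {B1,B2}: {B0,B1} ∩ {B0,B2} = {B0}; idom=B0
  B5: preds {B1,B3}: {B0,B1} ∩ {B0,B3} = {B0}; idom=B0

DF walk-up:
  B3←B0: walk · to B0
  B3←B1: walk B1 to B0
  B3←B2: walk B2 to B0
  B4←B1: walk B1 to B0
  B4←B2: walk B2 to B0
  B5←B1: walk B1 to B0
  B5←B3: walk B3 to B0
  B0 → ∅
  B1 → {B3,B4,B5}
  B2 → {B3,B4}
  B3 → {B5}
  B4 → ∅
  B5 → ∅
  B6 → ∅

φ for q: defs {B1,B2}
  DF⁺ = {B3,B4,B5}

Answer: ["B3", "B4", "B5"]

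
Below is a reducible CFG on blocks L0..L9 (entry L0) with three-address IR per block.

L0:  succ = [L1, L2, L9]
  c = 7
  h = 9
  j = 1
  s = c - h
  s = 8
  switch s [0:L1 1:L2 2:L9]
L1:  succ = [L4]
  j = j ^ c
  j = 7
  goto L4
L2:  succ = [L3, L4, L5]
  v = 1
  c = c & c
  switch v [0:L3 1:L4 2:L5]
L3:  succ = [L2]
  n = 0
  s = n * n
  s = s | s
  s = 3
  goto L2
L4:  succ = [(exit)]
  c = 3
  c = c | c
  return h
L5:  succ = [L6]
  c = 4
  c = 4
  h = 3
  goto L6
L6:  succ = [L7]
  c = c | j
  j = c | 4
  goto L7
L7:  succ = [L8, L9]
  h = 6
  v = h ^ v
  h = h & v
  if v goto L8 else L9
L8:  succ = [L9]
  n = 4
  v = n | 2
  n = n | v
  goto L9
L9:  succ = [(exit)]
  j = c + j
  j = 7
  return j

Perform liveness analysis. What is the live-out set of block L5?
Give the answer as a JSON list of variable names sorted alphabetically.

def/use:
  L0 def {c,h,j,s} use ∅
  L1 def {j} use {c,j}
  L2 def {c,v} use {c}
  L3 def {n,s} use ∅
  L4 def {c} use {h}
  L5 def {c,h} use ∅
  L6 def {c,j} use {c,j}
  L7 def {h,v} use {v}
  L8 def {n,v} use ∅
  L9 def {j} use {c,j}

Backward fixpoint:
  L0 li=∅ lo={c,h,j}
  L1 li={c,h,j} lo={h}
  L2 li={c,h,j} lo={c,h,j,v}
  L3 li={c,h,j} lo={c,h,j}
  L4 li={h} lo=∅
  L5 li={j,v} lo={c,j,v}
  L6 li={c,j,v} lo={c,j,v}
  L7 li={c,j,v} lo={c,j}
  L8 li={c,j} lo={c,j}
  L9 li={c,j} lo=∅

live-out(L5) = ["c", "j", "v"]

Answer: ["c", "j", "v"]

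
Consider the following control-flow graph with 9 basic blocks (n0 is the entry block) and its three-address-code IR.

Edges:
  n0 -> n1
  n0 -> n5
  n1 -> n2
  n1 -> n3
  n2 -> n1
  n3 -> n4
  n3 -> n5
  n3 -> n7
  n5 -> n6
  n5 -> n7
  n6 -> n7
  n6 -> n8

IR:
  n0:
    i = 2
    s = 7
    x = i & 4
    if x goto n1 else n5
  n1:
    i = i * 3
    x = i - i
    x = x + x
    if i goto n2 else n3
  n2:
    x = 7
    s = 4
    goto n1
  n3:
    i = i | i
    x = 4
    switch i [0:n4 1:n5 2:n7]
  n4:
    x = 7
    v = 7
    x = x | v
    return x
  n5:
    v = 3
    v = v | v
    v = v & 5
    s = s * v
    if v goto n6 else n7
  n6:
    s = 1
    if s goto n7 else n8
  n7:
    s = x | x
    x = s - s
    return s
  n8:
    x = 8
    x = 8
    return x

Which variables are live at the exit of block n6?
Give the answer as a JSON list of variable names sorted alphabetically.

Per-block:
  n0 def {i,s,x} use ∅
  n1 def {i,x} use {i}
  n2 def {s,x} use ∅
  n3 def {i,x} use {i}
  n4 def {v,x} use ∅
  n5 def {s,v} use {s}
  n6 def {s} use ∅
  n7 def {s,x} use {x}
  n8 def {x} use ∅

Liveness:
  live n0: ∅→{i,s,x}
  live n1: {i,s}→{i,s}
  live n2: {i}→{i,s}
  live n3: {i,s}→{s,x}
  live n4: ∅→∅
  live n5: {s,x}→{x}
  live n6: {x}→{x}
  live n7: {x}→∅
  live n8: ∅→∅

live-out(n6) = ["x"]

Answer: ["x"]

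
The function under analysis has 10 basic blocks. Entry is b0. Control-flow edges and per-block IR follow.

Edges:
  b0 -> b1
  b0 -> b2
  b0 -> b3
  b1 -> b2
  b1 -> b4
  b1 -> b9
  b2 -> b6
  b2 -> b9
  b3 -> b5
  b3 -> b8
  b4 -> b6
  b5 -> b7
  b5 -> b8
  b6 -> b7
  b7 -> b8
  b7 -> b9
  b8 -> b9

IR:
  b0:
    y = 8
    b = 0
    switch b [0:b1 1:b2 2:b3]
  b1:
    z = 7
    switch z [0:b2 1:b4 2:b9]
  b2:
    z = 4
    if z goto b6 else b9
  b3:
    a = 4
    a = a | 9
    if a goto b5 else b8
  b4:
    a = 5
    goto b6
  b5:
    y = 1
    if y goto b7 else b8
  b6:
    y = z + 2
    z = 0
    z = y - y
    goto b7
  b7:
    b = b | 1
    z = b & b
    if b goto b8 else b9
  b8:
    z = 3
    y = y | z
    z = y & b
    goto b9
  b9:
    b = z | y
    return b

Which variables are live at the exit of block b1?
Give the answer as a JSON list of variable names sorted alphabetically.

Answer: ["b", "y", "z"]

Working:
Block summaries:
  b0: {b,y} / ∅
  b1: {z} / ∅
  b2: {z} / ∅
  b3: {a} / ∅
  b4: {a} / ∅
  b5: {y} / ∅
  b6: {y,z} / {z}
  b7: {b,z} / {b}
  b8: {y,z} / {b,y}
  b9: {b} / {y,z}

Backward fixpoint:
  b0 li=∅ lo={b,y}
  b1 li={b,y} lo={b,y,z}
  b2 li={b,y} lo={b,y,z}
  b3 li={b,y} lo={b,y}
  b4 li={b,z} lo={b,z}
  b5 li={b} lo={b,y}
  b6 li={b,z} lo={b,y}
  b7 li={b,y} lo={b,y,z}
  b8 li={b,y} lo={y,z}
  b9 li={y,z} lo=∅

live-out(b1) = ["b", "y", "z"]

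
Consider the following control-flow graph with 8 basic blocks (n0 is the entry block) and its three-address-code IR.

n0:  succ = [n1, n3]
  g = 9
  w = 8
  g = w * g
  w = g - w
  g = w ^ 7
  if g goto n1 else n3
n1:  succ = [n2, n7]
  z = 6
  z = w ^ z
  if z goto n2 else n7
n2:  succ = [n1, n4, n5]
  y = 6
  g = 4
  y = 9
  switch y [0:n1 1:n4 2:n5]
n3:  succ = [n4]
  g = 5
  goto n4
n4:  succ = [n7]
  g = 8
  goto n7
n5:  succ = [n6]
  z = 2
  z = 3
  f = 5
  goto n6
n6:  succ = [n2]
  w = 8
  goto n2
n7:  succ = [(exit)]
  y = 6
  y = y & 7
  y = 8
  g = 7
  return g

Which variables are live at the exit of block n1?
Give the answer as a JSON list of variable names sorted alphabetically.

Answer: ["w"]

Derivation:
Block summaries:
  n0: {g,w} / ∅
  n1: {z} / {w}
  n2: {g,y} / ∅
  n3: {g} / ∅
  n4: {g} / ∅
  n5: {f,z} / ∅
  n6: {w} / ∅
  n7: {g,y} / ∅

Backward fixpoint:
  n0 li=∅ lo={w}
  n1 li={w} lo={w}
  n2 li={w} lo={w}
  n3 li=∅ lo=∅
  n4 li=∅ lo=∅
  n5 li=∅ lo=∅
  n6 li=∅ lo={w}
  n7 li=∅ lo=∅

live-out(n1) = ["w"]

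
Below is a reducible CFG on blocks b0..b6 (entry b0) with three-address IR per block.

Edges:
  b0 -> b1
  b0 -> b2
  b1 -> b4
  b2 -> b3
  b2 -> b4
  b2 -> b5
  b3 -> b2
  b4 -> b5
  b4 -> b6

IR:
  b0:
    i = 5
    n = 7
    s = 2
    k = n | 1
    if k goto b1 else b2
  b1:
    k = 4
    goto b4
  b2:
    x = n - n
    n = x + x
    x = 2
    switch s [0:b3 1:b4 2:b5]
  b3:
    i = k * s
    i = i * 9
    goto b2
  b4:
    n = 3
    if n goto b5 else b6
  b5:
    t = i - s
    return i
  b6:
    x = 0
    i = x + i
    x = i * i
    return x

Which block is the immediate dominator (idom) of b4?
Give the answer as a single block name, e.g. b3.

Answer: b0

Analysis:
idom tree: b1←b0 b2←b0 b3←b2 b4←b0 b5←b0 b6←b4
Dom∩ at merges:
  b2: preds {b0,b3}: {b0} ∩ {b0,b2,b3} = {b0}; idom=b0
  b4: preds {b1,b2}: {b0,b1} ∩ {b0,b2} = {b0}; idom=b0
  b5: preds {b2,b4}: {b0,b2} ∩ {b0,b4} = {b0}; idom=b0

idom(b4) = b0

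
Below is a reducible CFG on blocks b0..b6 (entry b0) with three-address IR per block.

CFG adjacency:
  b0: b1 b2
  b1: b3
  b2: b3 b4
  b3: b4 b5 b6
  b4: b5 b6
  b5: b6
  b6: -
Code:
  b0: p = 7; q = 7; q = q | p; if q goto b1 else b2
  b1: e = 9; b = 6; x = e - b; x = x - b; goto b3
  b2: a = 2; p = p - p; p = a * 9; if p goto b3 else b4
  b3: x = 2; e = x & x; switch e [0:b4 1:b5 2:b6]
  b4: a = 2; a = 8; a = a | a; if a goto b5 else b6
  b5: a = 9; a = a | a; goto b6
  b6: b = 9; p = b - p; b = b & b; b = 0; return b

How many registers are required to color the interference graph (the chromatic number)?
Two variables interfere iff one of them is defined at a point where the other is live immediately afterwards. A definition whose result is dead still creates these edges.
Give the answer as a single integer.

Answer: 3

Working:
def/use:
  b0: {p,q} / ∅
  b1: {b,e,x} / ∅
  b2: {a,p} / {p}
  b3: {e,x} / ∅
  b4: {a} / ∅
  b5: {a} / ∅
  b6: {b,p} / {p}

Backward fixpoint:
  live b0: ∅→{p}
  live b1: {p}→{p}
  live b2: {p}→{p}
  live b3: {p}→{p}
  live b4: {p}→{p}
  live b5: {p}→{p}
  live b6: {p}→∅

Interfere edges:
  a — {p}
  b — {e,p,x}
  e — {b,p}
  p — {a,b,e,q,x}
  q — {p}
  x — {b,p}

Colouring:
  clique {b,e,p} ⇒ need ≥ 3
  assign a→R1 b→R1 e→R2 p→R0 q→R1 x→R2 — no edge inside a register ⇒ χ ≤ 3
  χ = 3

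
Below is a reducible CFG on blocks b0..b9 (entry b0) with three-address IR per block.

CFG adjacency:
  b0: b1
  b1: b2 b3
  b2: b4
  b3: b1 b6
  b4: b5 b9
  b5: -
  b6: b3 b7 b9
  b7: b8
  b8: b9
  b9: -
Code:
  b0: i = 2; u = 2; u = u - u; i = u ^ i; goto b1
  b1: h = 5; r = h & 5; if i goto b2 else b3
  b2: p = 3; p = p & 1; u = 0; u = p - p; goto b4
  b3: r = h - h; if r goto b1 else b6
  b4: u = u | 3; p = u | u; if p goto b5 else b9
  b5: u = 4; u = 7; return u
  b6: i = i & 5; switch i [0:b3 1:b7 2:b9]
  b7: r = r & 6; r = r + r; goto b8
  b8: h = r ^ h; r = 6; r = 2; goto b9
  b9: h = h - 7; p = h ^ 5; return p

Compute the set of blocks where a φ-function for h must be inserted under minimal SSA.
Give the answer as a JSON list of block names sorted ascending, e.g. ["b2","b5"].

idom tree: b1←b0 b2←b1 b3←b1 b4←b2 b5←b4 b6←b3 b7←b6 b8←b7 b9←b1
Join-block Dom:
  b1: preds {b0,b3}: {b0} ∩ {b0,b1,b3} = {b0}; idom=b0
  b3: preds {b1,b6}: {b0,b1} ∩ {b0,b1,b3,b6} = {b0,b1}; idom=b1
  b9: preds {b4,b6,b8}: {b0,b1,b2,b4} ∩ {b0,b1,b3,b6} ∩ {b0,b1,b3,b6,b7,b8} = {b0,b1}; idom=b1

DF derivation:
  join b1 pred b0: · stop@b0
  join b1 pred b3: b3→b1 stop@b0
  join b3 pred b1: · stop@b1
  join b3 pred b6: b6→b3 stop@b1
  join b9 pred b4: b4→b2 stop@b1
  join b9 pred b6: b6→b3 stop@b1
  join b9 pred b8: b8→b7→b6→b3 stop@b1
  b0: DF=∅
  b1: DF={b1}
  b2: DF={b9}
  b3: DF={b1,b3,b9}
  b4: DF={b9}
  b5: DF=∅
  b6: DF={b3,b9}
  b7: DF={b9}
  b8: DF={b9}
  b9: DF=∅

φ for h: defs {b1,b8,b9}
  DF⁺ = {b1,b9}

Answer: ["b1", "b9"]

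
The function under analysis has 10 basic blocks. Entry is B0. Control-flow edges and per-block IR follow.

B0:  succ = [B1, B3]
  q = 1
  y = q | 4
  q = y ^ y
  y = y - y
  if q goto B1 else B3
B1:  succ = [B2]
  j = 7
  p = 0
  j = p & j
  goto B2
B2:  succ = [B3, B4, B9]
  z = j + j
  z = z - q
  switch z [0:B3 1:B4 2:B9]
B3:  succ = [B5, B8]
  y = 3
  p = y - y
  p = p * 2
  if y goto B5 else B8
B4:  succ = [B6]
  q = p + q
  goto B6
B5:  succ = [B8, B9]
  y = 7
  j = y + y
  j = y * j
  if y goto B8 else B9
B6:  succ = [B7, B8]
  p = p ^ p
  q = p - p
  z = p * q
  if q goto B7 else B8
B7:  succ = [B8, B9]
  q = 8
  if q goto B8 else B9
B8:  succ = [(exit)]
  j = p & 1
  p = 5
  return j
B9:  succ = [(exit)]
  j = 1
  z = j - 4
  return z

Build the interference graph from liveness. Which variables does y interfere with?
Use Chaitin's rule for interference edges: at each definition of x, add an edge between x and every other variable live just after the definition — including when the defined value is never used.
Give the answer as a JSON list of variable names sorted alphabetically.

Answer: ["j", "p", "q"]

Working:
def/use:
  B0: def={q,y} ue=∅
  B1: def={j,p} ue=∅
  B2: def={z} ue={j,q}
  B3: def={p,y} ue=∅
  B4: def={q} ue={p,q}
  B5: def={j,y} ue=∅
  B6: def={p,q,z} ue={p}
  B7: def={q} ue=∅
  B8: def={j,p} ue={p}
  B9: def={j,z} ue=∅

Live sets:
  B0 li=∅ lo={q}
  B1 li={q} lo={j,p,q}
  B2 li={j,p,q} lo={p,q}
  B3 li=∅ lo={p}
  B4 li={p,q} lo={p}
  B5 li={p} lo={p}
  B6 li={p} lo={p}
  B7 li={p} lo={p}
  B8 li={p} lo=∅
  B9 li=∅ lo=∅

Interfere edges:
  j↔{p,q,y}
  p↔{j,q,y,z}
  q↔{j,p,y,z}
  y↔{j,p,q}
  z↔{p,q}

N(y) = ["j", "p", "q"]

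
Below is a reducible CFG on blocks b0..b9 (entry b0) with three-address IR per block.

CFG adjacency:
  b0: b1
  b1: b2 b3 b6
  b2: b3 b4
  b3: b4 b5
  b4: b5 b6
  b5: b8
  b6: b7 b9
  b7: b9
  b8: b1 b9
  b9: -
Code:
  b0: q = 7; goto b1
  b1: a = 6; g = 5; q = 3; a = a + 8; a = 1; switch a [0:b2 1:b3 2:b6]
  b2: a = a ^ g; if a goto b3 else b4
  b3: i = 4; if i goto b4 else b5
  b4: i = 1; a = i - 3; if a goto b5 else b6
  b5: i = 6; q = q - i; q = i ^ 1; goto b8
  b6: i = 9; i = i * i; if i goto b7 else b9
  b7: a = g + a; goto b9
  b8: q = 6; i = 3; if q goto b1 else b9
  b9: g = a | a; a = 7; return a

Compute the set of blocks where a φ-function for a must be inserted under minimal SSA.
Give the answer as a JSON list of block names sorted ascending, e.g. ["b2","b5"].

Answer: ["b1", "b3", "b4", "b5", "b6", "b9"]

Working:
idom tree: b1←b0 b2←b1 b3←b1 b4←b1 b5←b1 b6←b1 b7←b6 b8←b5 b9←b1
Join-block Dom:
  b1: preds {b0,b8}: {b0} ∩ {b0,b1,b5,b8} = {b0}; idom=b0
  b3: preds {b1,b2}: {b0,b1} ∩ {b0,b1,b2} = {b0,b1}; idom=b1
  b4: preds {b2,b3}: {b0,b1,b2} ∩ {b0,b1,b3} = {b0,b1}; idom=b1
  b5: preds {b3,b4}: {b0,b1,b3} ∩ {b0,b1,b4} = {b0,b1}; idom=b1
  b6: preds {b1,b4}: {b0,b1} ∩ {b0,b1,b4} = {b0,b1}; idom=b1
  b9: preds {b6,b7,b8}: {b0,b1,b6} ∩ {b0,b1,b6,b7} ∩ {b0,b1,b5,b8} = {b0,b1}; idom=b1

Frontier:
  join b1 pred b0: · stop@b0
  join b1 pred b8: b8→b5→b1 stop@b0
  join b3 pred b1: · stop@b1
  join b3 pred b2: b2 stop@b1
  join b4 pred b2: b2 stop@b1
  join b4 pred b3: b3 stop@b1
  join b5 pred b3: b3 stop@b1
  join b5 pred b4: b4 stop@b1
  join b6 pred b1: · stop@b1
  join b6 pred b4: b4 stop@b1
  join b9 pred b6: b6 stop@b1
  join b9 pred b7: b7→b6 stop@b1
  join b9 pred b8: b8→b5 stop@b1
  b0 → ∅
  b1 → {b1}
  b2 → {b3,b4}
  b3 → {b4,b5}
  b4 → {b5,b6}
  b5 → {b1,b9}
  b6 → {b9}
  b7 → {b9}
  b8 → {b1,b9}
  b9 → ∅

φ for a: defs {b1,b2,b4,b7,b9}
  DF⁺ = {b1,b3,b4,b5,b6,b9}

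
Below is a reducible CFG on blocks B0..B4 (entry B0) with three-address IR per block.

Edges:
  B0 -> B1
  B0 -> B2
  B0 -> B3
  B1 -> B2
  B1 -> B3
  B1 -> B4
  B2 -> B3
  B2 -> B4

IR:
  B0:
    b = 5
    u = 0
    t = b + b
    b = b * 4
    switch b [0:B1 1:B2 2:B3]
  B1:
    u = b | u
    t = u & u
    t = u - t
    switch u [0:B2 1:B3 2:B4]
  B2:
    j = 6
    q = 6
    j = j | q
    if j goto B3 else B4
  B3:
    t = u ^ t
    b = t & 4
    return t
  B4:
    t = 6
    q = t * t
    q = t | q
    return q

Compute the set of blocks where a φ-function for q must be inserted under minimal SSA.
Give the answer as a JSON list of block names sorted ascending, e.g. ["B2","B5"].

idom tree: B1←B0 B2←B0 B3←B0 B4←B0
Dom∩ at merges:
  B2: preds {B0,B1}: {B0} ∩ {B0,B1} = {B0}; idom=B0
  B3: preds {B0,B1,B2}: {B0} ∩ {B0,B1} ∩ {B0,B2} = {B0}; idom=B0
  B4: preds {B1,B2}: {B0,B1} ∩ {B0,B2} = {B0}; idom=B0

Frontier:
  B2←B0: walk · to B0
  B2←B1: walk B1 to B0
  B3←B0: walk · to B0
  B3←B1: walk B1 to B0
  B3←B2: walk B2 to B0
  B4←B1: walk B1 to B0
  B4←B2: walk B2 to B0
  B0: DF=∅
  B1: DF={B2,B3,B4}
  B2: DF={B3,B4}
  B3: DF=∅
  B4: DF=∅

φ for q: defs {B2,B4}
  DF⁺ = {B3,B4}

Answer: ["B3", "B4"]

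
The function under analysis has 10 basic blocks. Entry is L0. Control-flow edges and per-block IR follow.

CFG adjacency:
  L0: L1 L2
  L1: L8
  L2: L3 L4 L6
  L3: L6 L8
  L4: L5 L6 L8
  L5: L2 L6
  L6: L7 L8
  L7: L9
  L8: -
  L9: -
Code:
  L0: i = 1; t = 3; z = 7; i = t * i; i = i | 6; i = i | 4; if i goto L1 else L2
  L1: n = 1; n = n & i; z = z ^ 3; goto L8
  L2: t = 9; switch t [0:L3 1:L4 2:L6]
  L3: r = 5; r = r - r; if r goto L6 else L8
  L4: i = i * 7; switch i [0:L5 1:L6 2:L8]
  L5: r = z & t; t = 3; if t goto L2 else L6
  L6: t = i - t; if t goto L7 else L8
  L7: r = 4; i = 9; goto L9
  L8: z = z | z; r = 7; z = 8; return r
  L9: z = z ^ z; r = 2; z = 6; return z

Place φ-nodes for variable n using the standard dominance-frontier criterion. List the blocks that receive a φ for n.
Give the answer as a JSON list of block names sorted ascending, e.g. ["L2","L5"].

Answer: ["L8"]

Derivation:
idom tree: L1←L0 L2←L0 L3←L2 L4←L2 L5←L4 L6←L2 L7←L6 L8←L0 L9←L7
Dom at joins:
  L2: preds {L0,L5}: {L0} ∩ {L0,L2,L4,L5} = {L0}; idom=L0
  L6: preds {L2,L3,L4,L5}: {L0,L2} ∩ {L0,L2,L3} ∩ {L0,L2,L4} ∩ {L0,L2,L4,L5} = {L0,L2}; idom=L2
  L8: preds {L1,L3,L4,L6}: {L0,L1} ∩ {L0,L2,L3} ∩ {L0,L2,L4} ∩ {L0,L2,L6} = {L0}; idom=L0

DF walk-up:
  L2←L0: walk · to L0
  L2←L5: walk L5→L4→L2 to L0
  L6←L2: walk · to L2
  L6←L3: walk L3 to L2
  L6←L4: walk L4 to L2
  L6←L5: walk L5→L4 to L2
  L8←L1: walk L1 to L0
  L8←L3: walk L3→L2 to L0
  L8←L4: walk L4→L2 to L0
  L8←L6: walk L6→L2 to L0
  L0 → ∅
  L1 → {L8}
  L2 → {L2,L8}
  L3 → {L6,L8}
  L4 → {L2,L6,L8}
  L5 → {L2,L6}
  L6 → {L8}
  L7 → ∅
  L8 → ∅
  L9 → ∅

φ for n: defs {L1}
  DF⁺ = {L8}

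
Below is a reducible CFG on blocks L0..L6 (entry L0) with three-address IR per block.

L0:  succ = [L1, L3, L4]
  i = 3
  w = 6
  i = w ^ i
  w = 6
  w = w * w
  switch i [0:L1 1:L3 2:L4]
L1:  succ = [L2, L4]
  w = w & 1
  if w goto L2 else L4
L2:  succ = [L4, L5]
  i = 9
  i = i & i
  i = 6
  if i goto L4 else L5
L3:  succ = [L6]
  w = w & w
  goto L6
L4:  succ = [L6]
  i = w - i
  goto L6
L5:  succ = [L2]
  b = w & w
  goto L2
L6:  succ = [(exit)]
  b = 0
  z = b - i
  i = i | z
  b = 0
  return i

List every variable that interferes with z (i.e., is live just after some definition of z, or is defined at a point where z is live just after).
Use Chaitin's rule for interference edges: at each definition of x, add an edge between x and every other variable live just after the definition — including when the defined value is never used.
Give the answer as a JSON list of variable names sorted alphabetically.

Block summaries:
  L0: {i,w} / ∅
  L1: {w} / {w}
  L2: {i} / ∅
  L3: {w} / {w}
  L4: {i} / {i,w}
  L5: {b} / {w}
  L6: {b,i,z} / {i}

Liveness:
  live L0: ∅→{i,w}
  live L1: {i,w}→{i,w}
  live L2: {w}→{i,w}
  live L3: {i,w}→{i}
  live L4: {i,w}→{i}
  live L5: {w}→{w}
  live L6: {i}→∅

Interfere edges:
  b: {i,w}
  i: {b,w,z}
  w: {b,i}
  z: {i}

N(z) = ["i"]

Answer: ["i"]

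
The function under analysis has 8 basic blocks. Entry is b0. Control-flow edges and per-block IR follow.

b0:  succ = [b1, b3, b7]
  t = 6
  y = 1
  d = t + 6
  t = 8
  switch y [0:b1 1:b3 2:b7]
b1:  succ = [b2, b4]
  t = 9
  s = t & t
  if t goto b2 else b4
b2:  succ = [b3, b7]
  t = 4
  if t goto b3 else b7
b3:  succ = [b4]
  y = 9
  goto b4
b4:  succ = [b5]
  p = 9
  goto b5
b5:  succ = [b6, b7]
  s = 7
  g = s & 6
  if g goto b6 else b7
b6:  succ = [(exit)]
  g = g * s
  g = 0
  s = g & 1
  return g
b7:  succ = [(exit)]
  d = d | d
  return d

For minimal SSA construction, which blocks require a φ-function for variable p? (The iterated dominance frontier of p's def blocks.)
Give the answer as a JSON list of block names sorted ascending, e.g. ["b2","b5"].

idom tree: b1←b0 b2←b1 b3←b0 b4←b0 b5←b4 b6←b5 b7←b0
Dom at joins:
  b3: preds {b0,b2}: {b0} ∩ {b0,b1,b2} = {b0}; idom=b0
  b4: preds {b1,b3}: {b0,b1} ∩ {b0,b3} = {b0}; idom=b0
  b7: preds {b0,b2,b5}: {b0} ∩ {b0,b1,b2} ∩ {b0,b4,b5} = {b0}; idom=b0

Frontier:
  b3←b0: walk · to b0
  b3←b2: walk b2→b1 to b0
  b4←b1: walk b1 to b0
  b4←b3: walk b3 to b0
  b7←b0: walk · to b0
  b7←b2: walk b2→b1 to b0
  b7←b5: walk b5→b4 to b0
  b0: DF=∅
  b1: DF={b3,b4,b7}
  b2: DF={b3,b7}
  b3: DF={b4}
  b4: DF={b7}
  b5: DF={b7}
  b6: DF=∅
  b7: DF=∅

φ for p: defs {b4}
  DF⁺ = {b7}

Answer: ["b7"]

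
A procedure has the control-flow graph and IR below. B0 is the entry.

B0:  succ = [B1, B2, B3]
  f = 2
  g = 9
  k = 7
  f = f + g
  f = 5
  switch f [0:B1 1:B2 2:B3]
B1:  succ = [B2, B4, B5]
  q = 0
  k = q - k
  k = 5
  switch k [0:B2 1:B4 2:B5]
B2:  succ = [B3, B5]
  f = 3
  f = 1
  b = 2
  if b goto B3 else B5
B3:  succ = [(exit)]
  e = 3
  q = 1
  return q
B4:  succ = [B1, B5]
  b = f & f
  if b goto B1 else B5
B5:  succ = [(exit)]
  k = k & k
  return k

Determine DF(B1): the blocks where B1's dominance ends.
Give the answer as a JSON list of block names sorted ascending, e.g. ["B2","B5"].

Answer: ["B1", "B2", "B5"]

Working:
idom tree: B1←B0 B2←B0 B3←B0 B4←B1 B5←B0
Join-block Dom:
  B1: preds {B0,B4}: {B0} ∩ {B0,B1,B4} = {B0}; idom=B0
  B2: preds {B0,B1}: {B0} ∩ {B0,B1} = {B0}; idom=B0
  B3: preds {B0,B2}: {B0} ∩ {B0,B2} = {B0}; idom=B0
  B5: preds {B1,B2,B4}: {B0,B1} ∩ {B0,B2} ∩ {B0,B1,B4} = {B0}; idom=B0

Frontier:
  join B1 pred B0: · stop@B0
  join B1 pred B4: B4→B1 stop@B0
  join B2 pred B0: · stop@B0
  join B2 pred B1: B1 stop@B0
  join B3 pred B0: · stop@B0
  join B3 pred B2: B2 stop@B0
  join B5 pred B1: B1 stop@B0
  join B5 pred B2: B2 stop@B0
  join B5 pred B4: B4→B1 stop@B0
  DF(B0)=∅
  DF(B1)={B1,B2,B5}
  DF(B2)={B3,B5}
  DF(B3)=∅
  DF(B4)={B1,B5}
  DF(B5)=∅

DF(B1) = ["B1", "B2", "B5"]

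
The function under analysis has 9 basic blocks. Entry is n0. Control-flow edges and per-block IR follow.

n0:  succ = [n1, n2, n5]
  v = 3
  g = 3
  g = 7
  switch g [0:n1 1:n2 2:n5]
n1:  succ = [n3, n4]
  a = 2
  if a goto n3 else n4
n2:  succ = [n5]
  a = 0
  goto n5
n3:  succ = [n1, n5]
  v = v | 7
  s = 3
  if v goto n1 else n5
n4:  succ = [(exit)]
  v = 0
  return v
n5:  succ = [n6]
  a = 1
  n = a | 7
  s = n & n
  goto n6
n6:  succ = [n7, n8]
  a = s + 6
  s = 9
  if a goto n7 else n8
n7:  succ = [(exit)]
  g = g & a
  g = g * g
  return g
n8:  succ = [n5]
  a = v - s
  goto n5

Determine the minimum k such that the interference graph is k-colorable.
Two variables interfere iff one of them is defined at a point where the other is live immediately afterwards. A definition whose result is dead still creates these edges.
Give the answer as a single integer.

Answer: 4

Derivation:
Per-block:
  n0: def={g,v} ue=∅
  n1: def={a} ue=∅
  n2: def={a} ue=∅
  n3: def={s,v} ue={v}
  n4: def={v} ue=∅
  n5: def={a,n,s} ue=∅
  n6: def={a,s} ue={s}
  n7: def={g} ue={a,g}
  n8: def={a} ue={s,v}

Live sets:
  live n0: ∅→{g,v}
  live n1: {g,v}→{g,v}
  live n2: {g,v}→{g,v}
  live n3: {g,v}→{g,v}
  live n4: ∅→∅
  live n5: {g,v}→{g,s,v}
  live n6: {g,s,v}→{a,g,s,v}
  live n7: {a,g}→∅
  live n8: {g,s,v}→{g,v}

Conflict graph:
  a — {g,s,v}
  g — {a,n,s,v}
  n — {g,v}
  s — {a,g,v}
  v — {a,g,n,s}

Registers:
  lower bound: {a,g,s,v} mutually conflict ⇒ χ ≥ 4
  assign a→r2 g→r0 n→r2 s→r3 v→r1 — no edge inside a register ⇒ χ ≤ 4
  χ = 4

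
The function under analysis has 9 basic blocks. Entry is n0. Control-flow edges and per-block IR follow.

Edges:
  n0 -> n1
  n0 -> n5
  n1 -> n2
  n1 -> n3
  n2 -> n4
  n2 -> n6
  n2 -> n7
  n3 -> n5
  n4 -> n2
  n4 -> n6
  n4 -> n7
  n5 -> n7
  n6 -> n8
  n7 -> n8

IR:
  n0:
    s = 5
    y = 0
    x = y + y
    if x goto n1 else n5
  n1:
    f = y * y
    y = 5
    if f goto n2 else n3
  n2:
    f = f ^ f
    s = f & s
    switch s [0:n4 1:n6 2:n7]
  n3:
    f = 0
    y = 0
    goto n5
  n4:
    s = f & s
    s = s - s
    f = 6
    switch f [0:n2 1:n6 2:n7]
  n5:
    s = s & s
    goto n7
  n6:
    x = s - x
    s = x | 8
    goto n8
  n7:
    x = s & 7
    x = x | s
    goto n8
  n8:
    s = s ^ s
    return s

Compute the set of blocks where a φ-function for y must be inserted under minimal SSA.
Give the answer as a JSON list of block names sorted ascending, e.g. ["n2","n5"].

Answer: ["n5", "n7", "n8"]

Derivation:
idom tree: n1←n0 n2←n1 n3←n1 n4←n2 n5←n0 n6←n2 n7←n0 n8←n0
Dom at joins:
  n2: preds {n1,n4}: {n0,n1} ∩ {n0,n1,n2,n4} = {n0,n1}; idom=n1
  n5: preds {n0,n3}: {n0} ∩ {n0,n1,n3} = {n0}; idom=n0
  n6: preds {n2,n4}: {n0,n1,n2} ∩ {n0,n1,n2,n4} = {n0,n1,n2}; idom=n2
  n7: preds {n2,n4,n5}: {n0,n1,n2} ∩ {n0,n1,n2,n4} ∩ {n0,n5} = {n0}; idom=n0
  n8: preds {n6,n7}: {n0,n1,n2,n6} ∩ {n0,n7} = {n0}; idom=n0

DF derivation:
  n2←n1: walk · to n1
  n2←n4: walk n4→n2 to n1
  n5←n0: walk · to n0
  n5←n3: walk n3→n1 to n0
  n6←n2: walk · to n2
  n6←n4: walk n4 to n2
  n7←n2: walk n2→n1 to n0
  n7←n4: walk n4→n2→n1 to n0
  n7←n5: walk n5 to n0
  n8←n6: walk n6→n2→n1 to n0
  n8←n7: walk n7 to n0
  n0: DF=∅
  n1: DF={n5,n7,n8}
  n2: DF={n2,n7,n8}
  n3: DF={n5}
  n4: DF={n2,n6,n7}
  n5: DF={n7}
  n6: DF={n8}
  n7: DF={n8}
  n8: DF=∅

φ for y: defs {n0,n1,n3}
  DF⁺ = {n5,n7,n8}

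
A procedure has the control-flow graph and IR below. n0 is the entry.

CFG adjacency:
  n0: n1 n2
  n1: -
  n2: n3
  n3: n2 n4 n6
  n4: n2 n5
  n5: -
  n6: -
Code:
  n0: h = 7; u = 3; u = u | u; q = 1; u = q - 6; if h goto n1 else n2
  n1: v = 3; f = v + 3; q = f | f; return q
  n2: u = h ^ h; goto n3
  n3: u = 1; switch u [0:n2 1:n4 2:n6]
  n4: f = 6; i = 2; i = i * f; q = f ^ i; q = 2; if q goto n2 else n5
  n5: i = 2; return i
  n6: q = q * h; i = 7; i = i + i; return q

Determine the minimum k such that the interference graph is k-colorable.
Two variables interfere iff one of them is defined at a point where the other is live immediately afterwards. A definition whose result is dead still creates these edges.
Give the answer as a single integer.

Per-block:
  n0: def={h,q,u} ue=∅
  n1: def={f,q,v} ue=∅
  n2: def={u} ue={h}
  n3: def={u} ue=∅
  n4: def={f,i,q} ue=∅
  n5: def={i} ue=∅
  n6: def={i,q} ue={h,q}

Liveness:
  live n0: ∅→{h,q}
  live n1: ∅→∅
  live n2: {h,q}→{h,q}
  live n3: {h,q}→{h,q}
  live n4: {h}→{h,q}
  live n5: ∅→∅
  live n6: {h,q}→∅

Conflict graph:
  f: {h,i}
  h: {f,i,q,u}
  i: {f,h,q}
  q: {h,i,u}
  u: {h,q}
  v: ∅

Registers:
  clique {f,h,i} ⇒ need ≥ 3
  3-colouring: R0={h,v}  R1={i,u}  R2={f,q}
  χ = 3

Answer: 3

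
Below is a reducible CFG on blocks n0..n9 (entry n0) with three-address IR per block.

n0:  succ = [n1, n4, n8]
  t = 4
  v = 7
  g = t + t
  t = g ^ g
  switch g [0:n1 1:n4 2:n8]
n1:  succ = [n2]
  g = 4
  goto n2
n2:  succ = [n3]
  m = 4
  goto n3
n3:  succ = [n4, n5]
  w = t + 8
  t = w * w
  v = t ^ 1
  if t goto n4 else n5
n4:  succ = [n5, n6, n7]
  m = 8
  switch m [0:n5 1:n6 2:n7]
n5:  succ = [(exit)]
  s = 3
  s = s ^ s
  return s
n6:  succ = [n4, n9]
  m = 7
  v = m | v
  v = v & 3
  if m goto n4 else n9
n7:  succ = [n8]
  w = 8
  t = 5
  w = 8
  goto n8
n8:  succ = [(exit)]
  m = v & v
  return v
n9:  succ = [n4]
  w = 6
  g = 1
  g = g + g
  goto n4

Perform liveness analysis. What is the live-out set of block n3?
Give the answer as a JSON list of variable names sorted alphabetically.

Block summaries:
  n0: {g,t,v} / ∅
  n1: {g} / ∅
  n2: {m} / ∅
  n3: {t,v,w} / {t}
  n4: {m} / ∅
  n5: {s} / ∅
  n6: {m,v} / {v}
  n7: {t,w} / ∅
  n8: {m} / {v}
  n9: {g,w} / ∅

Backward fixpoint:
  n0 li=∅ lo={t,v}
  n1 li={t} lo={t}
  n2 li={t} lo={t}
  n3 li={t} lo={v}
  n4 li={v} lo={v}
  n5 li=∅ lo=∅
  n6 li={v} lo={v}
  n7 li={v} lo={v}
  n8 li={v} lo=∅
  n9 li={v} lo={v}

live-out(n3) = ["v"]

Answer: ["v"]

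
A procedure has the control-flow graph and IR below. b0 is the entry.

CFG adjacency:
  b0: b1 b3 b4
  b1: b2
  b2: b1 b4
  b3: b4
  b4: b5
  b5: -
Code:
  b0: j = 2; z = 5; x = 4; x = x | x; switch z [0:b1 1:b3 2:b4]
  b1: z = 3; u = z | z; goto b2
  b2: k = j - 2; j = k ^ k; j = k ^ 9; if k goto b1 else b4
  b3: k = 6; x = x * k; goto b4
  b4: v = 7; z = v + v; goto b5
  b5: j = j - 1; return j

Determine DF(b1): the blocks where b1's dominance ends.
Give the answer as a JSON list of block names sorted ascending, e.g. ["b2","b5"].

Answer: ["b1", "b4"]

Derivation:
idom tree: b1←b0 b2←b1 b3←b0 b4←b0 b5←b4
Join-block Dom:
  b1: preds {b0,b2}: {b0} ∩ {b0,b1,b2} = {b0}; idom=b0
  b4: preds {b0,b2,b3}: {b0} ∩ {b0,b1,b2} ∩ {b0,b3} = {b0}; idom=b0

Frontier:
  b1←b0: walk · to b0
  b1←b2: walk b2→b1 to b0
  b4←b0: walk · to b0
  b4←b2: walk b2→b1 to b0
  b4←b3: walk b3 to b0
  b0 → ∅
  b1 → {b1,b4}
  b2 → {b1,b4}
  b3 → {b4}
  b4 → ∅
  b5 → ∅

DF(b1) = ["b1", "b4"]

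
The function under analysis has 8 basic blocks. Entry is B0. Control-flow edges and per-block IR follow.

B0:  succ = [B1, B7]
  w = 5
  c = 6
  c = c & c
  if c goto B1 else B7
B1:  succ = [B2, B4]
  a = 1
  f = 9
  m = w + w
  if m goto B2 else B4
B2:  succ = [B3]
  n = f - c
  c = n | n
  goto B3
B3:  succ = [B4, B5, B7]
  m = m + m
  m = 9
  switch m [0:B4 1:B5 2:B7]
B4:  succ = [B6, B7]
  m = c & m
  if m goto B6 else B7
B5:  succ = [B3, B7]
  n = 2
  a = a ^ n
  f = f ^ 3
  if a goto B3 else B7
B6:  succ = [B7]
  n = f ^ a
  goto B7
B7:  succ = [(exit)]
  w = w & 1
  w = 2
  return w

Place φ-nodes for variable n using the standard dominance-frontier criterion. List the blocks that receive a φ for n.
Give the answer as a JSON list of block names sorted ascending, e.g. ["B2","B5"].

idom tree: B1←B0 B2←B1 B3←B2 B4←B1 B5←B3 B6←B4 B7←B0
Dom∩ at merges:
  B3: preds {B2,B5}: {B0,B1,B2} ∩ {B0,B1,B2,B3,B5} = {B0,B1,B2}; idom=B2
  B4: preds {B1,B3}: {B0,B1} ∩ {B0,B1,B2,B3} = {B0,B1}; idom=B1
  B7: preds {B0,B3,B4,B5,B6}: {B0} ∩ {B0,B1,B2,B3} ∩ {B0,B1,B4} ∩ {B0,B1,B2,B3,B5} ∩ {B0,B1,B4,B6} = {B0}; idom=B0

Frontier:
  join B3 pred B2: · stop@B2
  join B3 pred B5: B5→B3 stop@B2
  join B4 pred B1: · stop@B1
  join B4 pred B3: B3→B2 stop@B1
  join B7 pred B0: · stop@B0
  join B7 pred B3: B3→B2→B1 stop@B0
  join B7 pred B4: B4→B1 stop@B0
  join B7 pred B5: B5→B3→B2→B1 stop@B0
  join B7 pred B6: B6→B4→B1 stop@B0
  B0 → ∅
  B1 → {B7}
  B2 → {B4,B7}
  B3 → {B3,B4,B7}
  B4 → {B7}
  B5 → {B3,B7}
  B6 → {B7}
  B7 → ∅

φ for n: defs {B2,B5,B6}
  DF⁺ = {B3,B4,B7}

Answer: ["B3", "B4", "B7"]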